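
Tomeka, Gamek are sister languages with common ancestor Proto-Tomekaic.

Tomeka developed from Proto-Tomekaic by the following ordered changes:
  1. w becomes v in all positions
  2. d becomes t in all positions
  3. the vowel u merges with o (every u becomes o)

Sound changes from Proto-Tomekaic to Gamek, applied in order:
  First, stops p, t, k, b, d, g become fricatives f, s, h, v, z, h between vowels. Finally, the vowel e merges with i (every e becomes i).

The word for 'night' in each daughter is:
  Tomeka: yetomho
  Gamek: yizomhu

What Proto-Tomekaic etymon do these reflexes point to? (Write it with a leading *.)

Position 3: Tomeka has t, Gamek has z. Taking the neighbouring segments as reconstructed: Tomeka t could go back to *t or *d; Gamek z could go back to *d or *z — the one source consistent with every daughter is *d.
Position 7: Tomeka has o, Gamek has u. Gamek preserves u here (none of its changes turn any other segment into u), so the proto-segment is *u.
Position 2: Tomeka has e, Gamek has i. Tomeka preserves e here (none of its changes turn any other segment into e), so the proto-segment is *e.
Verify the candidate proto-form against each daughter:
Tomeka: start from *yedomhu.
  rule 1: no change — yedomhu
  rule 2 (unconditioned shift): yedomhu → yetomhu
  rule 3 (vowel merger): yetomhu → yetomho
  ⇒ Tomeka yetomho
Gamek: *yedomhu > yezomhu > yizomhu  (by intervocalic lenition, vowel merger)
*yedomhu is the unique common source.

*yedomhu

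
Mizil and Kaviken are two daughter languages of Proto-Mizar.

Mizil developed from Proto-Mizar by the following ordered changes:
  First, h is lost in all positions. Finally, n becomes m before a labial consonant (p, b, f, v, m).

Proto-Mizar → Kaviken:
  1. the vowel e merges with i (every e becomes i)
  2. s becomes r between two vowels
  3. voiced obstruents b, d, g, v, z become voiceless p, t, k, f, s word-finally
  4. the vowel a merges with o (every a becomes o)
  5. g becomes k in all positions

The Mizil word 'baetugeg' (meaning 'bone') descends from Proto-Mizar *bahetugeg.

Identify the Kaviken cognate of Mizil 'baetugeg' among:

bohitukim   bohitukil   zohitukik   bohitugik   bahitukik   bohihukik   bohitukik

Kaviken: start from *bahetugeg.
  rule 1 (vowel merger): bahetugeg → bahitugig
  rule 2: no change — bahitugig
  rule 3 (final devoicing): bahitugig → bahitugik
  rule 4 (vowel merger): bahitugik → bohitugik
  rule 5 (unconditioned shift): bohitugik → bohitukik
  ⇒ Kaviken bohitukik

bohitukik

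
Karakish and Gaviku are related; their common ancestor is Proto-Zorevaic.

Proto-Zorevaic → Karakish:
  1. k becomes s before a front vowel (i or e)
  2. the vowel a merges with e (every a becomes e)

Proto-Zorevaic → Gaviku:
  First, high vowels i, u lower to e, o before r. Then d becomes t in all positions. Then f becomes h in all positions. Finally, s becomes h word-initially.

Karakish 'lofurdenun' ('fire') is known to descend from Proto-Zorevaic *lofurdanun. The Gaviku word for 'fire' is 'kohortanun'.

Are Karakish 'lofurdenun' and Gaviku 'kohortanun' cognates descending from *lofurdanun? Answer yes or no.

no

Derive the expected Gaviku reflex of *lofurdanun:
Gaviku: *lofurdanun > lofordanun > lofortanun > lohortanun  (by pre-rhotic lowering, unconditioned shift, unconditioned shift)
The regular Gaviku reflex would be 'lohortanun', but the attested form is 'kohortanun'. The correspondence is irregular, so they are not cognates (the Gaviku form has a different source).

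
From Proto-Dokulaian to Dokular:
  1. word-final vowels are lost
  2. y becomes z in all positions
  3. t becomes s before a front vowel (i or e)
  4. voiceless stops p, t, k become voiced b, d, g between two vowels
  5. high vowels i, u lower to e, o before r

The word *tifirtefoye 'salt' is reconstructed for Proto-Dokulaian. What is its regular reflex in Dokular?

Dokular: *tifirtefoye > tifirtefoy > tifirtefoz > sifirsefoz > sifersefoz  (by apocope, unconditioned shift, palatalisation, pre-rhotic lowering)

sifersefoz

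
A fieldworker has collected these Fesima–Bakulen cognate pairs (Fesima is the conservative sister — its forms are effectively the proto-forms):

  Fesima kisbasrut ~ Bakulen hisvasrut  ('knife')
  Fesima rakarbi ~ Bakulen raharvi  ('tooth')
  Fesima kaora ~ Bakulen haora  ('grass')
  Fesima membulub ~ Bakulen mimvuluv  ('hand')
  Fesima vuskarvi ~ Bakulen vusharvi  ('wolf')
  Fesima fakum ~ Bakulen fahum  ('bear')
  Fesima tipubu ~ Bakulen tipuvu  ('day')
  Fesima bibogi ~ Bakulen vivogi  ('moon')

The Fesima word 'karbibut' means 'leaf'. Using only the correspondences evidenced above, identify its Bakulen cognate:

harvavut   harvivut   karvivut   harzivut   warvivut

harvivut

kaora ~ haora — Fesima k corresponds to Bakulen h word-initially before a back vowel.
rakarbi ~ raharvi — Fesima b corresponds to Bakulen v after a consonant, before a front vowel.
tipubu ~ tipuvu — Fesima b corresponds to Bakulen v between vowels (before a back vowel).
Applying these to Fesima 'karbibut':
  karbibut → harbibut   (k→h word-initially before a back vowel)
  harbibut → harvibut   (b→v after a consonant, before a front vowel)
  harvibut → harvivut   (b→v between vowels (before a back vowel))
So the Bakulen cognate is 'harvivut'.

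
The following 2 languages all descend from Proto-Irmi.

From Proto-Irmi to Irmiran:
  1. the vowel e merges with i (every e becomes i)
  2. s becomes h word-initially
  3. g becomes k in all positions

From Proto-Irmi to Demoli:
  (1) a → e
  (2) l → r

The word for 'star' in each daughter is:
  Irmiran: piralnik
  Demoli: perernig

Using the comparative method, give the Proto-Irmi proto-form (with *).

*peralnig

Position 4: Irmiran has a, Demoli has e. Irmiran preserves a here (none of its changes turn any other segment into a), so the proto-segment is *a.
Position 2: Irmiran has i, Demoli has e. Taking the neighbouring segments as reconstructed: Irmiran i could go back to *e or *i; Demoli e could go back to *a or *e — the one source consistent with every daughter is *e.
Position 5: Irmiran has l, Demoli has r. Irmiran preserves l here (none of its changes turn any other segment into l), so the proto-segment is *l.
This points to *peralnig. Verify forward in each daughter:
Irmiran: *peralnig
  peralnig → piralnig   [vowel merger]
  piralnig (rule 2 does not apply)
  piralnig → piralnik   [unconditioned shift]
  giving Irmiran piralnik.
Demoli: start from *peralnig.
  rule 1 (vowel merger): peralnig → perelnig
  rule 2 (unconditioned shift): perelnig → perernig
  ⇒ Demoli perernig
*peralnig is the unique common source.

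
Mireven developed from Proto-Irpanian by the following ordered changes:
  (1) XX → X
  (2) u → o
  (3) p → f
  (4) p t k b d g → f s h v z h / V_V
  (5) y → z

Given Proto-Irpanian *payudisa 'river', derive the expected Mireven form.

fazozisa

Mireven: *payudisa
  payudisa (rule 1 does not apply)
  payudisa → payodisa   [vowel merger]
  payodisa → fayodisa   [unconditioned shift]
  fayodisa → fayozisa   [intervocalic lenition]
  fayozisa → fazozisa   [unconditioned shift]
  giving Mireven fazozisa.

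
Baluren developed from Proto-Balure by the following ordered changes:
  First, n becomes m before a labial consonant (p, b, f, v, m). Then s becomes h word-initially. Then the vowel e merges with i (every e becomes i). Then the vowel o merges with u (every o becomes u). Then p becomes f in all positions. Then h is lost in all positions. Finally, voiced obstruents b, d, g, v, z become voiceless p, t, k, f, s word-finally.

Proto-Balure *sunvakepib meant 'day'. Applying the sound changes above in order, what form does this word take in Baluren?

umvakifip

Baluren: *sunvakepib > sumvakepib > humvakepib > humvakipib > humvakifib > umvakifib > umvakifip  (by nasal place assimilation, debuccalisation, vowel merger, unconditioned shift, h-loss, final devoicing)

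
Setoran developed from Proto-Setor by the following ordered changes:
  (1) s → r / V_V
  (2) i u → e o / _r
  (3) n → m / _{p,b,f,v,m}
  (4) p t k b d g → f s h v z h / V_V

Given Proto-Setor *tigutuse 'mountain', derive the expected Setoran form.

Setoran: start from *tigutuse.
  rule 1 (rhotacism): tigutuse → tiguture
  rule 2 (pre-rhotic lowering): tiguture → tigutore
  rule 3: no change — tigutore
  rule 4 (intervocalic lenition): tigutore → tihusore
  ⇒ Setoran tihusore

tihusore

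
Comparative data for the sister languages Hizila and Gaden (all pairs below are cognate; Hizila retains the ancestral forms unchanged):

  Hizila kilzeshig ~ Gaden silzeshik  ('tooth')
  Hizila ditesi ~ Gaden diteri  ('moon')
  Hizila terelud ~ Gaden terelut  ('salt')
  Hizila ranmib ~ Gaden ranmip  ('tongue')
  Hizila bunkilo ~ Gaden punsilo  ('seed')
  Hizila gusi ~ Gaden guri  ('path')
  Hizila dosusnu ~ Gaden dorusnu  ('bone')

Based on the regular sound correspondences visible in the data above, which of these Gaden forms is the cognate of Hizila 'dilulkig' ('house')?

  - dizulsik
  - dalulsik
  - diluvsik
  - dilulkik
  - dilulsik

bunkilo ~ punsilo — Hizila k corresponds to Gaden s after a consonant, before a front vowel.
kilzeshig ~ silzeshik — Hizila g corresponds to Gaden k word-finally.
Applying these to Hizila 'dilulkig':
  dilulkig → dilulsig   (k→s after a consonant, before a front vowel)
  dilulsig → dilulsik   (g→k word-finally)
So the Gaden cognate is 'dilulsik'.

dilulsik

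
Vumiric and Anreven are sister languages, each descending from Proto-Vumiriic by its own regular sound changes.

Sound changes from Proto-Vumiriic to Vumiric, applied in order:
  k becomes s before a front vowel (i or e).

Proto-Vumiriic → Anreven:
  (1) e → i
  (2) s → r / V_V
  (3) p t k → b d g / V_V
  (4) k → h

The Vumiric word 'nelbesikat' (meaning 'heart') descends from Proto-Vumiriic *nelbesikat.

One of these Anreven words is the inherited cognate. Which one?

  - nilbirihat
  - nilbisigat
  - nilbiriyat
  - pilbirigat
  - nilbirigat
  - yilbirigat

nilbirigat

Anreven: start from *nelbesikat.
  rule 1 (vowel merger): nelbesikat → nilbisikat
  rule 2 (rhotacism): nilbisikat → nilbirikat
  rule 3 (intervocalic voicing): nilbirikat → nilbirigat
  rule 4: no change — nilbirigat
  ⇒ Anreven nilbirigat
Among the options, 'nilbirigat' alone shows every Anreven change applied in order.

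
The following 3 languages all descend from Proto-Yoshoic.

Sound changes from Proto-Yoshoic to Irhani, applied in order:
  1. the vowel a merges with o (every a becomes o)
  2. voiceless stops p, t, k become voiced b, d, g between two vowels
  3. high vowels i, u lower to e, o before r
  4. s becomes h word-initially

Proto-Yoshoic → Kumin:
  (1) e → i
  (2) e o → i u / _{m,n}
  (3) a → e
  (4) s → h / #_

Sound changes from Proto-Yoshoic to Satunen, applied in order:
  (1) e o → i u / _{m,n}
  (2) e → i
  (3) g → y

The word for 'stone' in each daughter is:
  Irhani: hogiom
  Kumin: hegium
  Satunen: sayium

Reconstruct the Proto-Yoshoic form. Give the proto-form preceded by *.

*sagiom

Position 3: Irhani has g, Kumin has g, Satunen has y. Kumin preserves g here (none of its changes turn any other segment into g), so the proto-segment is *g.
Position 1: Irhani has h, Kumin has h, Satunen has s. Satunen preserves s here (none of its changes turn any other segment into s), so the proto-segment is *s.
Position 2: Irhani has o, Kumin has e, Satunen has a. Satunen preserves a here (none of its changes turn any other segment into a), so the proto-segment is *a.
Verify the candidate proto-form against each daughter:
Irhani: start from *sagiom.
  rule 1 (vowel merger): sagiom → sogiom
  rule 2: no change — sogiom
  rule 3: no change — sogiom
  rule 4 (debuccalisation): sogiom → hogiom
  ⇒ Irhani hogiom
Kumin: *sagiom > sagium > segium > hegium  (by pre-nasal raising, vowel merger, debuccalisation)
Satunen: start from *sagiom.
  rule 1 (pre-nasal raising): sagiom → sagium
  rule 2: no change — sagium
  rule 3 (unconditioned shift): sagium → sayium
  ⇒ Satunen sayium
*sagiom is the unique common source.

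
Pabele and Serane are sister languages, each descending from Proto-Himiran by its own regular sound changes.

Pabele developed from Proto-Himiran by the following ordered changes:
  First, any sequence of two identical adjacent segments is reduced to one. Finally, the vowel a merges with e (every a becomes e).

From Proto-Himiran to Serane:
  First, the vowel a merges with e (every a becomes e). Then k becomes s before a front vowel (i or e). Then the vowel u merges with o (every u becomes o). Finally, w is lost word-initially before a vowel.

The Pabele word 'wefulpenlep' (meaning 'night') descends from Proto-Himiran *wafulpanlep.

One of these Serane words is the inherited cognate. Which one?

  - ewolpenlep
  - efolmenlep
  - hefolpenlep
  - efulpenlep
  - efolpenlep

efolpenlep

Serane: *wafulpanlep
  wafulpanlep → wefulpenlep   [vowel merger]
  wefulpenlep (rule 2 does not apply)
  wefulpenlep → wefolpenlep   [vowel merger]
  wefolpenlep → efolpenlep   [glide loss]
  giving Serane efolpenlep.
Among the options, 'efolpenlep' alone shows every Serane change applied in order.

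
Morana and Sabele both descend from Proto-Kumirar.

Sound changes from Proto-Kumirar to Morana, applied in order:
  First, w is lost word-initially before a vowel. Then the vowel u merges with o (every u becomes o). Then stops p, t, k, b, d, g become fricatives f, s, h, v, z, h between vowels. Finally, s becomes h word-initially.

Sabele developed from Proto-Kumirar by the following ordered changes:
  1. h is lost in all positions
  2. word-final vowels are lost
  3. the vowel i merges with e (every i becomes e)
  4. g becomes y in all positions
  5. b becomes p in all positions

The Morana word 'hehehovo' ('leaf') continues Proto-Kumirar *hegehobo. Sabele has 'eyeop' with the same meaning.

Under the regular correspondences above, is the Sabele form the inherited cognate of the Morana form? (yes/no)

Derive the expected Sabele reflex of *hegehobo:
Sabele: *hegehobo
  hegehobo → egeobo   [h-loss]
  egeobo → egeob   [apocope]
  egeob (rule 3 does not apply)
  egeob → eyeob   [unconditioned shift]
  eyeob → eyeop   [unconditioned shift]
  giving Sabele eyeop.
Sabele 'eyeop' matches the regular reflex exactly, so the pair is cognate.

yes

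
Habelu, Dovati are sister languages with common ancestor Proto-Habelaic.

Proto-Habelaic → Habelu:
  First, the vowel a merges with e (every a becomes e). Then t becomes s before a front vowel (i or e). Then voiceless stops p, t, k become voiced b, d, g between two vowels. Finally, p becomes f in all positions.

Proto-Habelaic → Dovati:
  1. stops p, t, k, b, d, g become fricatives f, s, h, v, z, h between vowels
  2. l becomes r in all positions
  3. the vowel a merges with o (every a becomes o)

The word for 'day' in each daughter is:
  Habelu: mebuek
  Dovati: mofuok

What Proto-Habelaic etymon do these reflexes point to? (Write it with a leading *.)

Position 3: Habelu has b, Dovati has f. Taking the neighbouring segments as reconstructed: Habelu b could go back to *p or *b; Dovati f could go back to *p or *f — the one source consistent with every daughter is *p.
Position 2: Habelu has e, Dovati has o. Taking the neighbouring segments as reconstructed: Habelu e could go back to *a or *e; Dovati o could go back to *a or *o — the one source consistent with every daughter is *a.
Verify the candidate proto-form against each daughter:
Habelu: start from *mapuak.
  rule 1 (vowel merger): mapuak → mepuek
  rule 2: no change — mepuek
  rule 3 (intervocalic voicing): mepuek → mebuek
  rule 4: no change — mebuek
  ⇒ Habelu mebuek
Dovati: *mapuak > mafuak > mofuok  (by intervocalic lenition, vowel merger)
Only *mapuak yields all of Habelu mebuek, Dovati mofuok.

*mapuak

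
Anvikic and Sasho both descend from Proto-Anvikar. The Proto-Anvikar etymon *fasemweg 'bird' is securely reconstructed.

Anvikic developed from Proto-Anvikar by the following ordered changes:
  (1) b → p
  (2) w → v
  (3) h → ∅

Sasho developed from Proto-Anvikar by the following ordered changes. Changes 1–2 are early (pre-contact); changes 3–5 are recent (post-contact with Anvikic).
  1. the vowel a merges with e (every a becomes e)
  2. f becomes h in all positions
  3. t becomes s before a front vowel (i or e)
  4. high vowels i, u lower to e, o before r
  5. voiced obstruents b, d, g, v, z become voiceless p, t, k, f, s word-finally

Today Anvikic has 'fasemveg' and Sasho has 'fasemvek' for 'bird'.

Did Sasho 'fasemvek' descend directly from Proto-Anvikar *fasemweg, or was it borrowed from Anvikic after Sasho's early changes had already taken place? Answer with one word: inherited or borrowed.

If inherited, *fasemweg would pass through all of Sasho's changes:
Sasho: *fasemweg
  fasemweg → fesemweg   [vowel merger]
  fesemweg → hesemweg   [unconditioned shift]
  hesemweg (rule 3 does not apply)
  hesemweg (rule 4 does not apply)
  hesemweg → hesemwek   [final devoicing]
  giving Sasho hesemwek.
If borrowed from Anvikic 'fasemveg' after the early changes, it would undergo only the recent ones:
  rule 3 (palatalisation): no change (fasemveg)
  rule 4 (pre-rhotic lowering): no change (fasemveg)
  rule 5 (final devoicing): fasemveg → fasemvek
  ⇒ as a loan: fasemvek
Sasho 'fasemvek' matches the loan outcome 'fasemvek', not the inherited 'hesemwek' — it skipped the early Sasho changes, so it was borrowed from Anvikic.

borrowed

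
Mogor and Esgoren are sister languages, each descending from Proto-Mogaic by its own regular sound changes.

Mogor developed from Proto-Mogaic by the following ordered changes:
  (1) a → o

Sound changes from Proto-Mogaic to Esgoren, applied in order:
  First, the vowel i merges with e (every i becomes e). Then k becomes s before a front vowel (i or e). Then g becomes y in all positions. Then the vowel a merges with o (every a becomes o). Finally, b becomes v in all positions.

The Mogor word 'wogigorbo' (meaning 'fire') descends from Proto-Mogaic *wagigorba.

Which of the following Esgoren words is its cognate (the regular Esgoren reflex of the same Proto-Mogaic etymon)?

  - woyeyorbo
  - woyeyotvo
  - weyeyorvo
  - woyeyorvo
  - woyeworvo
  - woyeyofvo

Esgoren: *wagigorba
  wagigorba → wagegorba   [vowel merger]
  wagegorba (rule 2 does not apply)
  wagegorba → wayeyorba   [unconditioned shift]
  wayeyorba → woyeyorbo   [vowel merger]
  woyeyorbo → woyeyorvo   [unconditioned shift]
  giving Esgoren woyeyorvo.
The other candidates each miss or misapply at least one Esgoren change.

woyeyorvo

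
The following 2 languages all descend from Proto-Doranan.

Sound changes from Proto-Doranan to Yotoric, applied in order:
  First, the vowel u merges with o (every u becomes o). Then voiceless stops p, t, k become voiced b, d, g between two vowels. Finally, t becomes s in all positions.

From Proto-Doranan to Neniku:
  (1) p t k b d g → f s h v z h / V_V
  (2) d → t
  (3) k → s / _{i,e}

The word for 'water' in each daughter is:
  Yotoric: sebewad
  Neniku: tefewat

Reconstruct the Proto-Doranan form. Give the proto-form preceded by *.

Position 1: Yotoric has s, Neniku has t. Taking the neighbouring segments as reconstructed: Yotoric s could go back to *t or *s; Neniku t could go back to *t or *d — the one source consistent with every daughter is *t.
Position 3: Yotoric has b, Neniku has f. Taking the neighbouring segments as reconstructed: Yotoric b could go back to *p or *b; Neniku f could go back to *p or *f — the one source consistent with every daughter is *p.
This points to *tepewad. Verify forward in each daughter:
Yotoric: start from *tepewad.
  rule 1: no change — tepewad
  rule 2 (intervocalic voicing): tepewad → tebewad
  rule 3 (unconditioned shift): tebewad → sebewad
  ⇒ Yotoric sebewad
Neniku: *tepewad
  tepewad → tefewad   [intervocalic lenition]
  tefewad → tefewat   [unconditioned shift]
  tefewat (rule 3 does not apply)
  giving Neniku tefewat.
No other proto-form is consistent with every reflex, so the reconstruction is *tepewad.

*tepewad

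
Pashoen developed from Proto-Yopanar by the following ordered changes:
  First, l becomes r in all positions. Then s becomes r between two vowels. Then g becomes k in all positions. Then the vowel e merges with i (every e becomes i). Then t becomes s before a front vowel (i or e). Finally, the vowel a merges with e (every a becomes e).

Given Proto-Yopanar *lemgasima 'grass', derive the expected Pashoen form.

Pashoen: start from *lemgasima.
  rule 1 (unconditioned shift): lemgasima → remgasima
  rule 2 (rhotacism): remgasima → remgarima
  rule 3 (unconditioned shift): remgarima → remkarima
  rule 4 (vowel merger): remkarima → rimkarima
  rule 5: no change — rimkarima
  rule 6 (vowel merger): rimkarima → rimkerime
  ⇒ Pashoen rimkerime

rimkerime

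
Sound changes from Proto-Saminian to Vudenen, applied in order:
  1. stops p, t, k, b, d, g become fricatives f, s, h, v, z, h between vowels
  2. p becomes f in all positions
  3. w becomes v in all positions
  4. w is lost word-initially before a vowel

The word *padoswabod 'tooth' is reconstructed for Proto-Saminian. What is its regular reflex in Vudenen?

Vudenen: *padoswabod > pazoswavod > fazoswavod > fazosvavod  (by intervocalic lenition, unconditioned shift, unconditioned shift)

fazosvavod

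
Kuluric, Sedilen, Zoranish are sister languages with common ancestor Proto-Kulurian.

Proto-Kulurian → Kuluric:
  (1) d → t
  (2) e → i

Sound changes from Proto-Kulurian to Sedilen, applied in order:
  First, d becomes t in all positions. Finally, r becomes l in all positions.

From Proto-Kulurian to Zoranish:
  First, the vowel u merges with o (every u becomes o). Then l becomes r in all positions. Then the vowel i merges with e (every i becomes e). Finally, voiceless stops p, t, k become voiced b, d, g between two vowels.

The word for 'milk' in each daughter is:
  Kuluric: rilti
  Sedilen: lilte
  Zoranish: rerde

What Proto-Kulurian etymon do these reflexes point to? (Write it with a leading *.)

Position 2: Kuluric has i, Sedilen has i, Zoranish has e. Sedilen preserves i here (none of its changes turn any other segment into i), so the proto-segment is *i.
Position 4: Kuluric has t, Sedilen has t, Zoranish has d. Taking the neighbouring segments as reconstructed: Kuluric t could go back to *t or *d; Sedilen t could go back to *t or *d; Zoranish d can only go back to *d — the one source consistent with every daughter is *d.
Verify the candidate proto-form against each daughter:
Kuluric: *rilde
  rilde → rilte   [unconditioned shift]
  rilte → rilti   [vowel merger]
  giving Kuluric rilti.
Sedilen: *rilde > rilte > lilte  (by unconditioned shift, unconditioned shift)
Zoranish: *rilde
  rilde (rule 1 does not apply)
  rilde → rirde   [unconditioned shift]
  rirde → rerde   [vowel merger]
  rerde (rule 4 does not apply)
  giving Zoranish rerde.
*rilde is the unique common source.

*rilde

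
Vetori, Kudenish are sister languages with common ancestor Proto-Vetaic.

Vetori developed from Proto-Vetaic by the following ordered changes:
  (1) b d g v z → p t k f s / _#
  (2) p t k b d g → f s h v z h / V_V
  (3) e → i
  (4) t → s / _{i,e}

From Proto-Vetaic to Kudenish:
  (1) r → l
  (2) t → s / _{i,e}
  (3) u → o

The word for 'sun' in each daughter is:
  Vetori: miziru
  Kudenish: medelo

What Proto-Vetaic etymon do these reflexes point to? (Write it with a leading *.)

Position 6: Vetori has u, Kudenish has o. Vetori preserves u here (none of its changes turn any other segment into u), so the proto-segment is *u.
Position 2: Vetori has i, Kudenish has e. Kudenish preserves e here (none of its changes turn any other segment into e), so the proto-segment is *e.
This points to *mederu. Verify forward in each daughter:
Vetori: *mederu
  mederu (rule 1 does not apply)
  mederu → mezeru   [intervocalic lenition]
  mezeru → miziru   [vowel merger]
  miziru (rule 4 does not apply)
  giving Vetori miziru.
Kudenish: start from *mederu.
  rule 1 (unconditioned shift): mederu → medelu
  rule 2: no change — medelu
  rule 3 (vowel merger): medelu → medelo
  ⇒ Kudenish medelo
No other proto-form is consistent with every reflex, so the reconstruction is *mederu.

*mederu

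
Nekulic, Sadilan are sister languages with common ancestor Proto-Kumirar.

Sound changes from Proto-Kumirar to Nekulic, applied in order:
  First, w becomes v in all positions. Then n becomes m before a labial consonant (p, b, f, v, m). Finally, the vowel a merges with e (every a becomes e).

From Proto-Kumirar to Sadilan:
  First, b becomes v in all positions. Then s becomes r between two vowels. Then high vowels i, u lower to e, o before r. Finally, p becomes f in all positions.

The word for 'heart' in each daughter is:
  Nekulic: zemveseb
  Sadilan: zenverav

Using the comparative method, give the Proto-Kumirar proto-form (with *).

*zenvesab

Position 6: Nekulic has s, Sadilan has r. Nekulic preserves s here (none of its changes turn any other segment into s), so the proto-segment is *s.
Position 3: Nekulic has m, Sadilan has n. Sadilan preserves n here (none of its changes turn any other segment into n), so the proto-segment is *n.
Verify the candidate proto-form against each daughter:
Nekulic: *zenvesab
  zenvesab (rule 1 does not apply)
  zenvesab → zemvesab   [nasal place assimilation]
  zemvesab → zemveseb   [vowel merger]
  giving Nekulic zemveseb.
Sadilan: *zenvesab > zenvesav > zenverav  (by unconditioned shift, rhotacism)
Only *zenvesab yields all of Nekulic zemveseb, Sadilan zenverav.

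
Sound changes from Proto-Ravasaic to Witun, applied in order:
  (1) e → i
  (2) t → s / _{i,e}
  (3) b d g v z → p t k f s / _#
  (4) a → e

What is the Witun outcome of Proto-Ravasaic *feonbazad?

fionbezet

Witun: start from *feonbazad.
  rule 1 (vowel merger): feonbazad → fionbazad
  rule 2: no change — fionbazad
  rule 3 (final devoicing): fionbazad → fionbazat
  rule 4 (vowel merger): fionbazat → fionbezet
  ⇒ Witun fionbezet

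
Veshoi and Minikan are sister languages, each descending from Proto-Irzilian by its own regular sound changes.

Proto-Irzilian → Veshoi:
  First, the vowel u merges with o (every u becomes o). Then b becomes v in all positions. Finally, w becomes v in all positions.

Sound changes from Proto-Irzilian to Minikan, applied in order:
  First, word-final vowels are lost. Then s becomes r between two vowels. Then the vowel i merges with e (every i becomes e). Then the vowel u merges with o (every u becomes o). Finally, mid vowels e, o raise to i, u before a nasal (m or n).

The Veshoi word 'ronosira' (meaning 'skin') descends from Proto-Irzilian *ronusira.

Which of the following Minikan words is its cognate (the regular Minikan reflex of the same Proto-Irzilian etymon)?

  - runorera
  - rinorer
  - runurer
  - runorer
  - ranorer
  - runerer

runorer

Minikan: *ronusira > ronusir > ronurir > ronurer > ronorer > runorer  (by apocope, rhotacism, vowel merger, vowel merger, pre-nasal raising)
Only 'runorer' matches the regular Minikan development of *ronusira.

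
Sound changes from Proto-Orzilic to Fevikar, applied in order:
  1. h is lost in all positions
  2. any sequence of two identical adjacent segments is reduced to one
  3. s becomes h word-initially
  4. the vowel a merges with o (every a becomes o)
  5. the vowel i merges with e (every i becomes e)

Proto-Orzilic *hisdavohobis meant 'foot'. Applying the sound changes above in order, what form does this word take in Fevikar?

esdovobes

Fevikar: *hisdavohobis > isdavoobis > isdavobis > isdovobis > esdovobes  (by h-loss, degemination, vowel merger, vowel merger)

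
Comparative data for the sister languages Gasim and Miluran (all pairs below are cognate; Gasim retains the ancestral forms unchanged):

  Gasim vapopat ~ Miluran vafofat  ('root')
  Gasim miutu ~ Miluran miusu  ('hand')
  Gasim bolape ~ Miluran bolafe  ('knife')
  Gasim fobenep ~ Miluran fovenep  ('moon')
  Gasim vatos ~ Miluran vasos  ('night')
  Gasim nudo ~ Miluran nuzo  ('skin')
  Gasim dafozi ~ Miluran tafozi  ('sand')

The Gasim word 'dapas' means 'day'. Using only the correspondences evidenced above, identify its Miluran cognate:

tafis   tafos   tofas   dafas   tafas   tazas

tafas

dafozi ~ tafozi — Gasim d corresponds to Miluran t word-initially before a back vowel.
vapopat ~ vafofat — Gasim p corresponds to Miluran f between vowels (before a back vowel).
Applying these to Gasim 'dapas':
  dapas → tapas   (d→t word-initially before a back vowel)
  tapas → tafas   (p→f between vowels (before a back vowel))
So the Miluran cognate is 'tafas'.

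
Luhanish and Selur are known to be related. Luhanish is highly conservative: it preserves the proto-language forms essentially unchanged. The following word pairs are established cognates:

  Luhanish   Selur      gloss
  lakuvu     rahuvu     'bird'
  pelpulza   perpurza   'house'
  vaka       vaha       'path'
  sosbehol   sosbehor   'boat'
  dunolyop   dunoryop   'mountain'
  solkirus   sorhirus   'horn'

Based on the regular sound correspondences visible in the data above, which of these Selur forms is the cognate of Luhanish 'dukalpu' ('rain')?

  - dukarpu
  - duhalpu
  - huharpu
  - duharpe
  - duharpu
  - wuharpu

duharpu

vaka ~ vaha — Luhanish k corresponds to Selur h between vowels (before a back vowel).
pelpulza ~ perpurza — Luhanish l corresponds to Selur r after a vowel, before a labial obstruent.
Applying these to Luhanish 'dukalpu':
  dukalpu → duhalpu   (k→h between vowels (before a back vowel))
  duhalpu → duharpu   (l→r after a vowel, before a labial obstruent)
So the Selur cognate is 'duharpu'.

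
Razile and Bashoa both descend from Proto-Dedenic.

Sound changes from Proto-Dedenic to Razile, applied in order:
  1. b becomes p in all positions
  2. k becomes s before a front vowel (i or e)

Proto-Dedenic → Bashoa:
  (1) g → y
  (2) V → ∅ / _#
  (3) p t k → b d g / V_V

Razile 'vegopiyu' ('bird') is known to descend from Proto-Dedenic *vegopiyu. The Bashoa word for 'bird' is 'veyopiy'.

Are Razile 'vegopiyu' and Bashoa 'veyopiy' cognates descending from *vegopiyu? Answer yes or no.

Derive the expected Bashoa reflex of *vegopiyu:
Bashoa: start from *vegopiyu.
  rule 1 (unconditioned shift): vegopiyu → veyopiyu
  rule 2 (apocope): veyopiyu → veyopiy
  rule 3 (intervocalic voicing): veyopiy → veyobiy
  ⇒ Bashoa veyobiy
The regular Bashoa reflex would be 'veyobiy', but the attested form is 'veyopiy'. The correspondence is irregular, so they are not cognates (the Bashoa form has a different source).

no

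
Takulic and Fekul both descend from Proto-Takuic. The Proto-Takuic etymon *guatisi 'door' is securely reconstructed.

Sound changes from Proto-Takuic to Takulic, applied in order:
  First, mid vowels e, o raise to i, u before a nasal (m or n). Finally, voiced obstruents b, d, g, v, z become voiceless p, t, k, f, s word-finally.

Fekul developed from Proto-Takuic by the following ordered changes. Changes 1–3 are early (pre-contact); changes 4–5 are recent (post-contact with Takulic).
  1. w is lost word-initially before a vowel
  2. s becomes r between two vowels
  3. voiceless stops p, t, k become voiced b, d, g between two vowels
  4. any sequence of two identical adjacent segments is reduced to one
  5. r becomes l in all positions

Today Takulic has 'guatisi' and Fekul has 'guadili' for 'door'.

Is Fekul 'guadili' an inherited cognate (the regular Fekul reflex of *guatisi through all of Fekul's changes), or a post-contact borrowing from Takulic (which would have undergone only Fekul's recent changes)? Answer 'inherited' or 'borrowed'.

If inherited, *guatisi would pass through all of Fekul's changes:
Fekul: start from *guatisi.
  rule 1: no change — guatisi
  rule 2 (rhotacism): guatisi → guatiri
  rule 3 (intervocalic voicing): guatiri → guadiri
  rule 4: no change — guadiri
  rule 5 (unconditioned shift): guadiri → guadili
  ⇒ Fekul guadili
If borrowed from Takulic 'guatisi' after the early changes, it would undergo only the recent ones:
  rule 4 (degemination): no change (guatisi)
  rule 5 (unconditioned shift): no change (guatisi)
  ⇒ as a loan: guatisi
Fekul 'guadili' matches the inherited outcome exactly, so it is an inherited cognate, not a loan.

inherited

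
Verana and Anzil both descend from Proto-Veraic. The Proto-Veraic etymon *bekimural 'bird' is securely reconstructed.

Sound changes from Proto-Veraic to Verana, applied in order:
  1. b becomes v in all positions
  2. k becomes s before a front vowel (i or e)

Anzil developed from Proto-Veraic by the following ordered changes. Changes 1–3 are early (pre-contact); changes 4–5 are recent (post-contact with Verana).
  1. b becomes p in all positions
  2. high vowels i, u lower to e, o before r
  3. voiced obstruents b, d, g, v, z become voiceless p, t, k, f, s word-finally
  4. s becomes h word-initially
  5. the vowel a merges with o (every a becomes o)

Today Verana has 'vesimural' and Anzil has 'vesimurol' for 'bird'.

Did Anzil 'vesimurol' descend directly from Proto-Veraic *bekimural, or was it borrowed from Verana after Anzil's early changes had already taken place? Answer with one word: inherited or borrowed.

If inherited, *bekimural would pass through all of Anzil's changes:
Anzil: *bekimural
  bekimural → pekimural   [unconditioned shift]
  pekimural → pekimoral   [pre-rhotic lowering]
  pekimoral (rule 3 does not apply)
  pekimoral (rule 4 does not apply)
  pekimoral → pekimorol   [vowel merger]
  giving Anzil pekimorol.
If borrowed from Verana 'vesimural' after the early changes, it would undergo only the recent ones:
  rule 4 (debuccalisation): no change (vesimural)
  rule 5 (vowel merger): vesimural → vesimurol
  ⇒ as a loan: vesimurol
Anzil 'vesimurol' matches the loan outcome 'vesimurol', not the inherited 'pekimorol' — it skipped the early Anzil changes, so it was borrowed from Verana.

borrowed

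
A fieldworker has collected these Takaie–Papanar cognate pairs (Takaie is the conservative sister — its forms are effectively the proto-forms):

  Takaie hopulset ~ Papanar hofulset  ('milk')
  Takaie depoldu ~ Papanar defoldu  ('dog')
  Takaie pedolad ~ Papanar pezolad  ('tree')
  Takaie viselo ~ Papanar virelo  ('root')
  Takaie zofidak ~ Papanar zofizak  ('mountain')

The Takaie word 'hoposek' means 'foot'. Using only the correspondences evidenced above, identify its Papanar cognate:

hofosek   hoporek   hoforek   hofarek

hoforek

depoldu ~ defoldu — Takaie p corresponds to Papanar f between vowels (before a back vowel).
viselo ~ virelo — Takaie s corresponds to Papanar r between vowels (before a front vowel).
Applying these to Takaie 'hoposek':
  hoposek → hofosek   (p→f between vowels (before a back vowel))
  hofosek → hoforek   (s→r between vowels (before a front vowel))
So the Papanar cognate is 'hoforek'.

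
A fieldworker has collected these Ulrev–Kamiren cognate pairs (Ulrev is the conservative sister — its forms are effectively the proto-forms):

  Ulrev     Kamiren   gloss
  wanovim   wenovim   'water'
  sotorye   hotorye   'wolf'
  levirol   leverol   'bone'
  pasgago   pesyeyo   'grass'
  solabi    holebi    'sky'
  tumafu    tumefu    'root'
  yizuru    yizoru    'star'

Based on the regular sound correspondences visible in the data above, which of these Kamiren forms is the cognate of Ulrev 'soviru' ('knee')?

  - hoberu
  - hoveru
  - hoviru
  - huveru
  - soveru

hoveru

sotorye ~ hotorye, solabi ~ holebi — Ulrev s corresponds to Kamiren h word-initially before a back vowel.
levirol ~ leverol — Ulrev i corresponds to Kamiren e after a consonant, before r.
Applying these to Ulrev 'soviru':
  soviru → hoviru   (s→h word-initially before a back vowel)
  hoviru → hoveru   (i→e after a consonant, before r)
So the Kamiren cognate is 'hoveru'.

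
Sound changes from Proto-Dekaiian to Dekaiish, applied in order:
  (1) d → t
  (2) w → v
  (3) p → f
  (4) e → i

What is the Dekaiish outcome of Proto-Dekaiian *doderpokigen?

Dekaiish: start from *doderpokigen.
  rule 1 (unconditioned shift): doderpokigen → toterpokigen
  rule 2: no change — toterpokigen
  rule 3 (unconditioned shift): toterpokigen → toterfokigen
  rule 4 (vowel merger): toterfokigen → totirfokigin
  ⇒ Dekaiish totirfokigin

totirfokigin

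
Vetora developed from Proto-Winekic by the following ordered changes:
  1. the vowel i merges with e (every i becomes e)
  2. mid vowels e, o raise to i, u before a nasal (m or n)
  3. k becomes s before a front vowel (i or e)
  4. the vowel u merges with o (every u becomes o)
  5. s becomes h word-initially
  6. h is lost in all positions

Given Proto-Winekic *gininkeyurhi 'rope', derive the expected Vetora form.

gininseyore

Vetora: *gininkeyurhi > genenkeyurhe > gininkeyurhe > gininseyurhe > gininseyorhe > gininseyore  (by vowel merger, pre-nasal raising, palatalisation, vowel merger, h-loss)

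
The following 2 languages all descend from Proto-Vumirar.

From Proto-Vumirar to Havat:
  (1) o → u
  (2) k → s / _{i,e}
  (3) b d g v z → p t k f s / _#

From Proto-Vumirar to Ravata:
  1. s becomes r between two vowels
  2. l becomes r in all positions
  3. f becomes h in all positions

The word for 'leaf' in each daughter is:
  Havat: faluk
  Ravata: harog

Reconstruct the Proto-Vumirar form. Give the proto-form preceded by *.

*falog

Position 1: Havat has f, Ravata has h. Taking the neighbouring segments as reconstructed: Havat f can only go back to *f; Ravata h could go back to *f or *h — the one source consistent with every daughter is *f.
Position 4: Havat has u, Ravata has o. Ravata preserves o here (none of its changes turn any other segment into o), so the proto-segment is *o.
Continuing position by position gives *falog; check it forward:
Havat: *falog > falug > faluk  (by vowel merger, final devoicing)
Ravata: start from *falog.
  rule 1: no change — falog
  rule 2 (unconditioned shift): falog → farog
  rule 3 (unconditioned shift): farog → harog
  ⇒ Ravata harog
*falog is the unique common source.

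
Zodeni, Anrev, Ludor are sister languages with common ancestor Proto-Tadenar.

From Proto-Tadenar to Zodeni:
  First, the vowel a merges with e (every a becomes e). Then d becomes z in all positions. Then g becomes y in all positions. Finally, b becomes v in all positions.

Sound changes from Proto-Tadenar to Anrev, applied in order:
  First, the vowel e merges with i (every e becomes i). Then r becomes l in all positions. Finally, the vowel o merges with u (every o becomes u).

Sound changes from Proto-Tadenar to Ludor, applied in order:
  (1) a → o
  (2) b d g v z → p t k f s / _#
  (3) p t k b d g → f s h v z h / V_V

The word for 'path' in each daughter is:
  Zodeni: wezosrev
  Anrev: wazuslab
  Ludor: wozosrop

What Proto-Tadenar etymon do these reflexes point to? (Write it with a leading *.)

Position 8: Zodeni has v, Anrev has b, Ludor has p. Anrev preserves b here (none of its changes turn any other segment into b), so the proto-segment is *b.
Position 4: Zodeni has o, Anrev has u, Ludor has o. Zodeni preserves o here (none of its changes turn any other segment into o), so the proto-segment is *o.
Position 6: Zodeni has r, Anrev has l, Ludor has r. Zodeni preserves r here (none of its changes turn any other segment into r), so the proto-segment is *r.
Verify the candidate proto-form against each daughter:
Zodeni: start from *wazosrab.
  rule 1 (vowel merger): wazosrab → wezosreb
  rule 2: no change — wezosreb
  rule 3: no change — wezosreb
  rule 4 (unconditioned shift): wezosreb → wezosrev
  ⇒ Zodeni wezosrev
Anrev: start from *wazosrab.
  rule 1: no change — wazosrab
  rule 2 (unconditioned shift): wazosrab → wazoslab
  rule 3 (vowel merger): wazoslab → wazuslab
  ⇒ Anrev wazuslab
Ludor: *wazosrab > wozosrob > wozosrop  (by vowel merger, final devoicing)
Only *wazosrab yields all of Zodeni wezosrev, Anrev wazuslab, Ludor wozosrop.

*wazosrab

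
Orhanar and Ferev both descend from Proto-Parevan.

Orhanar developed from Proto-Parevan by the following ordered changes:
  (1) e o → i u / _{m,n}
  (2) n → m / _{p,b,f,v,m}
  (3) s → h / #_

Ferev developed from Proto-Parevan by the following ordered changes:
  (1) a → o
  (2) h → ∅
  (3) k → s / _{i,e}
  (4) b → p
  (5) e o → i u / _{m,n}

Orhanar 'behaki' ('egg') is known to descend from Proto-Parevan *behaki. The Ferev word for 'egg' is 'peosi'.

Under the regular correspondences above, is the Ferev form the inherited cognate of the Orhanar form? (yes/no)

Derive the expected Ferev reflex of *behaki:
Ferev: *behaki > behoki > beoki > beosi > peosi  (by vowel merger, h-loss, palatalisation, unconditioned shift)
Ferev 'peosi' matches the regular reflex exactly, so the pair is cognate.

yes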